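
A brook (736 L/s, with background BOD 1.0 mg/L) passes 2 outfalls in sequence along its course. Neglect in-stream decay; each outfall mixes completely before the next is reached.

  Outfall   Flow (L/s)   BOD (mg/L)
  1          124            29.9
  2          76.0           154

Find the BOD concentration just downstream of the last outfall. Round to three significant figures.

Below outfall 1: Q → 860.0 L/s, C = (736.0·1.000 + 124.0·29.90)/860.0 = 5.167 mg/L.
Below outfall 2: Q → 936.0 L/s, C = (860.0·5.167 + 76.00·154.0)/936.0 = 17.25 mg/L.

17.3 mg/L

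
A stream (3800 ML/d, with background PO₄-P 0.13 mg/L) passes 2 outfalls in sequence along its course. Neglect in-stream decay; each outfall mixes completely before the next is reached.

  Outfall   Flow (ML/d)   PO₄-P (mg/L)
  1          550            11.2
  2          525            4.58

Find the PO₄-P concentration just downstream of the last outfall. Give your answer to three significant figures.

Below outfall 1: Q → 4350 ML/d, C = (3800·0.1300 + 550.0·11.20)/4350 = 1.530 mg/L.
Below outfall 2: Q → 4875 ML/d, C = (4350·1.530 + 525.0·4.580)/4875 = 1.858 mg/L.

1.86 mg/L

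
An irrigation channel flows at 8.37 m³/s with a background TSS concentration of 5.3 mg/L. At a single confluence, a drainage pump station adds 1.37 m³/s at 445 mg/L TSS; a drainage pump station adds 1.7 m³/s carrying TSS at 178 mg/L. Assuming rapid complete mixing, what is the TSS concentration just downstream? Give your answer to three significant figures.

83.6 mg/L

After mixing, C = (8.370·5.300 + 1.370·445.0 + 1.700·178.0) / 11.44 = 956.6/11.44 = 83.62 mg/L.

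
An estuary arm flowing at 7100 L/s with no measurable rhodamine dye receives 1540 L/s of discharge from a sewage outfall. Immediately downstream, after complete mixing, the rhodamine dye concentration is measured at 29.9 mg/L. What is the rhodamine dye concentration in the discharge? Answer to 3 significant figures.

Mass balance: 7100·0 + 1540·Cₑ = 8640·29.90
→ Cₑ = (8640·29.90 − 7100·0) / 1540 = 167.8 mg/L.

168 mg/L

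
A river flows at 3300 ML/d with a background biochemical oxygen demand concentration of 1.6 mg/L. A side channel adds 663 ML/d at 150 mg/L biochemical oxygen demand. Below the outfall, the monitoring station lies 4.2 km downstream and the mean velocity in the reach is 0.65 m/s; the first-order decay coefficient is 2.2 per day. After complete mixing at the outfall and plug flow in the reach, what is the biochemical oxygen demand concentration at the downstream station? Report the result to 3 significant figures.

22.4 mg/L

Flow-weighted average: C = (3300·1.600 + 663.0·150.0) / 3963 = 104700/3963 = 26.43 mg/L.
Travel time t = 4.2·1000 / 0.65 = 6462 s = 1.795 h.
First-order decay: C = 26.43·exp(−k·t) = 26.43·0.8483 = 22.42 mg/L.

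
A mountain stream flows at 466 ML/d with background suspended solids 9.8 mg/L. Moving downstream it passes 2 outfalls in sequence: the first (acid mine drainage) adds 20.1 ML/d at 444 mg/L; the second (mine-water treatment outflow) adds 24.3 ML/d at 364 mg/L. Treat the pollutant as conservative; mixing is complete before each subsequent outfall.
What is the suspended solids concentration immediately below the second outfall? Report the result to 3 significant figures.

43.8 mg/L

Below outfall 1: Q → 486.1 ML/d, C = (466.0·9.800 + 20.10·444.0)/486.1 = 27.75 mg/L.
Below outfall 2: Q → 510.4 ML/d, C = (486.1·27.75 + 24.30·364.0)/510.4 = 43.76 mg/L.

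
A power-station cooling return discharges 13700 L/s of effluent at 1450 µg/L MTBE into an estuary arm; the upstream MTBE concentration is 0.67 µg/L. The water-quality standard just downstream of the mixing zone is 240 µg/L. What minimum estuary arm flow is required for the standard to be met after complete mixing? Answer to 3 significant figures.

Set C_mix = 240: (Q·0.6700 + 13700·1450) / (Q + 13700) = 240
→ Q = 13700·(1450 − 240)/(240 − 0.6700) = 69260 L/s.

69300 L/s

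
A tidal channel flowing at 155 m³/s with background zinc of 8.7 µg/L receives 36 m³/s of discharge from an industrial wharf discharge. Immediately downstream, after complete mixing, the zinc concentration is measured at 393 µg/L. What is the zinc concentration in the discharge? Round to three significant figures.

Mass balance: 155.0·8.700 + 36.00·Cₑ = 191.0·393.0
→ Cₑ = (191.0·393.0 − 155.0·8.700) / 36.00 = 2048 µg/L.

2050 µg/L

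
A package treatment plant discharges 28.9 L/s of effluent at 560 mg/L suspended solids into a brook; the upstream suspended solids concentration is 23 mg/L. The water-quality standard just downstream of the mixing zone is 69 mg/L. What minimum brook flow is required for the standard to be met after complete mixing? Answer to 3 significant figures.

308 L/s

Set C_mix = 69: (Q·23.00 + 28.90·560.0) / (Q + 28.90) = 69
→ Q = 28.90·(560.0 − 69)/(69 − 23.00) = 308.5 L/s.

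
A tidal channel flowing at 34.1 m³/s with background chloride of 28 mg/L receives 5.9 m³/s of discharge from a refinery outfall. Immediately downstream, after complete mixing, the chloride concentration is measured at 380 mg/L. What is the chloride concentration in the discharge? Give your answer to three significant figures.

Mass balance: 34.10·28.00 + 5.900·Cₑ = 40.00·380.0
→ Cₑ = (40.00·380.0 − 34.10·28.00) / 5.900 = 2414 mg/L.

2410 mg/L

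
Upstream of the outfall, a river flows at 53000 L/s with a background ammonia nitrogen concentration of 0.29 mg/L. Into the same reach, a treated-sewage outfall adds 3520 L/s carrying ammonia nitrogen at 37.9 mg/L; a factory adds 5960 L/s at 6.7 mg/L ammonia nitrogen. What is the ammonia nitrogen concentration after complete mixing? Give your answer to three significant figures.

3.02 mg/L

Mass balance: C = (53000·0.2900 + 3520·37.90 + 5960·6.700) / 62480 = 188700/62480 = 3.020 mg/L.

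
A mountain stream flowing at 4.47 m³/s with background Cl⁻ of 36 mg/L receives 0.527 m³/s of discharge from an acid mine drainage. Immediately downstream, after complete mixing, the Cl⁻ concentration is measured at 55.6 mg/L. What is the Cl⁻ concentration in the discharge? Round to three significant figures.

222 mg/L

Mass balance: 4.470·36.00 + 0.5270·Cₑ = 4.997·55.60
→ Cₑ = (4.997·55.60 − 4.470·36.00) / 0.5270 = 221.8 mg/L.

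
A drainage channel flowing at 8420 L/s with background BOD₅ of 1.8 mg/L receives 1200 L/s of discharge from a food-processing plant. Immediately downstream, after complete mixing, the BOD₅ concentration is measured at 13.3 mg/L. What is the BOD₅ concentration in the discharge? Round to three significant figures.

Mass balance: 8420·1.800 + 1200·Cₑ = 9620·13.30
→ Cₑ = (9620·13.30 − 8420·1.800) / 1200 = 93.99 mg/L.

94.0 mg/L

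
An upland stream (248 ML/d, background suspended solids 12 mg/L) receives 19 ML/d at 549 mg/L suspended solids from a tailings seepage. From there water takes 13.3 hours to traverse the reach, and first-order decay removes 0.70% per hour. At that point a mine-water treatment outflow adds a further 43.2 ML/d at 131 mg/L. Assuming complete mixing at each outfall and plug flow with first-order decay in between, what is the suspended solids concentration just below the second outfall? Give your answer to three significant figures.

57.6 mg/L

Conservation of mass: C = (248.0·12.00 + 19.00·549.0) / 267.0 = 13410/267.0 = 50.21 mg/L; combined flow 267.0 ML/d.
0.70%/h lost → k = −ln(1 − 0.007) = 0.007025 h⁻¹.
First-order decay: C = 50.21·exp(−k·t) = 50.21·0.9108 = 45.73 mg/L.
At the second outfall, C = (267.0·45.73 + 43.20·131.0) / (267.0 + 43.20) = 57.61 mg/L.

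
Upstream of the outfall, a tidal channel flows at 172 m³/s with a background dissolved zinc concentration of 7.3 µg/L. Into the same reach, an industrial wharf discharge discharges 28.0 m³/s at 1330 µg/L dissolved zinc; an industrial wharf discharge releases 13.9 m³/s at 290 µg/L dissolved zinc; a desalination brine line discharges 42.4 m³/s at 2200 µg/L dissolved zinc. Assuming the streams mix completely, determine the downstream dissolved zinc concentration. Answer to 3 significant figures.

530 µg/L

Flow-weighted average: C = (172.0·7.300 + 28.00·1330 + 13.90·290.0 + 42.40·2200) / 256.3 = 135800/256.3 = 529.9 µg/L.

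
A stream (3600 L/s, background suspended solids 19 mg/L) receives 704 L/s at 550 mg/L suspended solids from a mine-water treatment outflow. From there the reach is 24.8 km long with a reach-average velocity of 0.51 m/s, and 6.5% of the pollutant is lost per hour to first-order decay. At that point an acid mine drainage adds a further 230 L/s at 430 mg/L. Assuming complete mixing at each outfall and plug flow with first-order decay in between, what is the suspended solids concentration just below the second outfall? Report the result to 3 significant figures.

Flow-weighted average: C = (3600·19.00 + 704.0·550.0) / 4304 = 455600/4304 = 105.9 mg/L; combined flow 4304 L/s.
Travel time t = 24.8·1000 / 0.51 = 48630 s = 13.51 h.
6.5%/h lost → k = −ln(1 − 0.065) = 0.06721 h⁻¹.
First-order decay: C = 105.9·exp(−k·t) = 105.9·0.4034 = 42.70 mg/L.
Second outfall: C = (4304·42.70 + 230.0·430.0)/4534 = 62.35 mg/L.

62.3 mg/L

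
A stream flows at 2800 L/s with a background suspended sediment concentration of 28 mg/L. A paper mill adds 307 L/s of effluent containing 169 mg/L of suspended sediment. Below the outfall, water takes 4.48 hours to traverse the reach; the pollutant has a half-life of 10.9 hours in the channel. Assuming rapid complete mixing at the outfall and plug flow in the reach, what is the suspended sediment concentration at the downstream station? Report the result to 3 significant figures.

31.5 mg/L

Flow-weighted average: C = (2800·28.00 + 307.0·169.0) / 3107 = 130300/3107 = 41.93 mg/L.
Half-life 10.9 h → k = ln 2 / 10.9 = 0.06359 h⁻¹ = 1.526 d⁻¹.
After decay, C = 41.93 × e^(−kt) = 41.93 × 0.7521 = 31.54 mg/L.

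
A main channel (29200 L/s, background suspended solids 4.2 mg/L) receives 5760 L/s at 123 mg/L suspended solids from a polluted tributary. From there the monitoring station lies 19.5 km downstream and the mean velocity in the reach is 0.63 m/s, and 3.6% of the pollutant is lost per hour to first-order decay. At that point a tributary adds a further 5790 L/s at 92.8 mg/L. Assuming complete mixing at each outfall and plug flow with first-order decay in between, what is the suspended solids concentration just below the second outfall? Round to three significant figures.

Conservation of mass: C = (29200·4.200 + 5760·123.0) / 34960 = 831100/34960 = 23.77 mg/L; combined flow 34960 L/s.
Travel time t = 19.5·1000 / 0.63 = 30950 s = 8.598 h.
3.6%/h lost → k = −ln(1 − 0.036) = 0.03666 h⁻¹.
Applying C = C₀e^(−kt): 23.77 × 0.7296 = 17.35 mg/L.
At the second outfall, C = (34960·17.35 + 5790·92.80) / (34960 + 5790) = 28.07 mg/L.

28.1 mg/L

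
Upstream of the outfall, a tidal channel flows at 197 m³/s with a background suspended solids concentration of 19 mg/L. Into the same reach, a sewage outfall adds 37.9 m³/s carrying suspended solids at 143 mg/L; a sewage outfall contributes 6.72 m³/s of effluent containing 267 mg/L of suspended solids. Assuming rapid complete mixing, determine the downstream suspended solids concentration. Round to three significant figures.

After mixing, C = (197.0·19.00 + 37.90·143.0 + 6.720·267.0) / 241.6 = 10960/241.6 = 45.35 mg/L.

45.3 mg/L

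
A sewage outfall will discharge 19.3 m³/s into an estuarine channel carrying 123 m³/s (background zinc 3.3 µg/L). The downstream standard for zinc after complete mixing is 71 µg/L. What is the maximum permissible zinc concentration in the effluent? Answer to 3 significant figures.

At the limit, (Qr·Cr + Qe·Cₑ)/(Qr + Qe) = 71:
Cₑ = (142.3·71 − 123.0·3.300) / 19.30 = 502.5 µg/L.

502 µg/L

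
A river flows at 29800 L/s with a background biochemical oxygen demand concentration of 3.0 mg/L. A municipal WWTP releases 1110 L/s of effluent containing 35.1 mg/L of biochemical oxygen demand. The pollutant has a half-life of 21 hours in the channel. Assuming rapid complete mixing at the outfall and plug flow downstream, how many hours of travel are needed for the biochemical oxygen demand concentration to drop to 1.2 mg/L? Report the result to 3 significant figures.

After mixing, C = (29800·3.000 + 1110·35.10) / 30910 = 128400/30910 = 4.153 mg/L.
Half-life 21 h → k = ln 2 / 21 = 0.03301 h⁻¹ = 0.7922 d⁻¹.
4.153·exp(−k·t) = 1.2 → t = ln(4.153/1.2)/k = 135400 s = 37.61 h.

37.6 h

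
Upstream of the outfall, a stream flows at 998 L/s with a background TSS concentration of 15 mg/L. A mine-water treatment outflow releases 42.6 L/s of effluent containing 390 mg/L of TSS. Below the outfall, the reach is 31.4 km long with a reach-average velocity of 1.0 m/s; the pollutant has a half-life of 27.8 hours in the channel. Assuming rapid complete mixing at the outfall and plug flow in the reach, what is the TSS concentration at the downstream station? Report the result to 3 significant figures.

Mixed concentration C = ΣQC/ΣQ = (998.0·15.00 + 42.60·390.0) / 1041 = 31580/1041 = 30.35 mg/L.
Travel time t = 31.4·1000 / 1.0 = 31400 s = 8.722 h.
Half-life 27.8 h → k = ln 2 / 27.8 = 0.02493 h⁻¹ = 0.5984 d⁻¹.
Decay over the reach: 30.35·exp(−kt) = 30.35·0.8045 = 24.42 mg/L.

24.4 mg/L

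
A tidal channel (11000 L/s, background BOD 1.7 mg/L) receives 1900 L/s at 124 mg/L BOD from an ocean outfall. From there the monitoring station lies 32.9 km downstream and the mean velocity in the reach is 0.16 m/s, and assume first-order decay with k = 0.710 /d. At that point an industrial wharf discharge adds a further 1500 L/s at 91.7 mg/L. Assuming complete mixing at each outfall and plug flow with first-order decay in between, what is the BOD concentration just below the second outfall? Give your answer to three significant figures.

12.8 mg/L

Flow-weighted average: C = (11000·1.700 + 1900·124.0) / 12900 = 254300/12900 = 19.71 mg/L; combined flow 12900 L/s.
Travel time t = 32.9·1000 / 0.16 = 205600 s = 57.12 h.
After decay, C = 19.71 × e^(−kt) = 19.71 × 0.1846 = 3.638 mg/L.
At the second outfall, C = (12900·3.638 + 1500·91.70) / (12900 + 1500) = 12.81 mg/L.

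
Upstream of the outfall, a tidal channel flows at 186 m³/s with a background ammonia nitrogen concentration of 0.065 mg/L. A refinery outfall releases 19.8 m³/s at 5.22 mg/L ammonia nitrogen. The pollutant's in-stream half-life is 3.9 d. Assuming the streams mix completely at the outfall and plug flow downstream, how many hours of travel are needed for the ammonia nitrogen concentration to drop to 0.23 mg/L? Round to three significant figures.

120 h

Mixed concentration C = ΣQC/ΣQ = (186.0·0.06500 + 19.80·5.220) / 205.8 = 115.4/205.8 = 0.5610 mg/L.
Half-life 3.9 d → k = ln 2 / 3.9 = 0.1777 d⁻¹.
0.5610·exp(−k·t) = 0.23 → t = ln(0.5610/0.23)/k = 433400 s = 120.4 h.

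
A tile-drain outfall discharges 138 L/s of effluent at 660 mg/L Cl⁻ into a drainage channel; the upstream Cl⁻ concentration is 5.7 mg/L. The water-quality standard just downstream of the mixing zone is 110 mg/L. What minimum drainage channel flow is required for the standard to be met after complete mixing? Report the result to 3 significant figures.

Set C_mix = 110: (Q·5.700 + 138.0·660.0) / (Q + 138.0) = 110
→ Q = 138.0·(660.0 − 110)/(110 − 5.700) = 727.7 L/s.

728 L/s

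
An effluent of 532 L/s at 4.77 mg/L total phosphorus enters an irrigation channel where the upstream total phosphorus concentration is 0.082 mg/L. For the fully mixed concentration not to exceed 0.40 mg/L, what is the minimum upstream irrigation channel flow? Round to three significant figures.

7310 L/s

Set C_mix = 0.40: (Q·0.08200 + 532.0·4.770) / (Q + 532.0) = 0.40
→ Q = 532.0·(4.770 − 0.40)/(0.40 − 0.08200) = 7311 L/s.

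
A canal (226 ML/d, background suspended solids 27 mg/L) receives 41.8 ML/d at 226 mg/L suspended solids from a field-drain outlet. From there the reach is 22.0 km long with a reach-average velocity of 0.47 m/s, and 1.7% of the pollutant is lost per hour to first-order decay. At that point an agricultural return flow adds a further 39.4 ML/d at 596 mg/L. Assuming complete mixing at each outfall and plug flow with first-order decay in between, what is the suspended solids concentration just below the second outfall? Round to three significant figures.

Conservation of mass: C = (226.0·27.00 + 41.80·226.0) / 267.8 = 15550/267.8 = 58.06 mg/L; combined flow 267.8 ML/d.
Travel time t = 22.0·1000 / 0.47 = 46810 s = 13.00 h.
1.7%/h lost → k = −ln(1 − 0.017) = 0.01715 h⁻¹.
Decay over the reach: 58.06·exp(−kt) = 58.06·0.8002 = 46.46 mg/L.
At the second outfall, C = (267.8·46.46 + 39.40·596.0) / (267.8 + 39.40) = 116.9 mg/L.

117 mg/L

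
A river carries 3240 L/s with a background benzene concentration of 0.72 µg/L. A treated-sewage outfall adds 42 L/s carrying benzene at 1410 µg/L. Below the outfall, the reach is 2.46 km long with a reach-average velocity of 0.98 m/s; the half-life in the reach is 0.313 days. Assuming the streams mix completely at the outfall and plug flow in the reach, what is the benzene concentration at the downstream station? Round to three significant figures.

Flow-weighted average: C = (3240·0.7200 + 42.00·1410) / 3282 = 61550/3282 = 18.75 µg/L.
Travel time t = 2.46·1000 / 0.98 = 2510 s = 0.6973 h.
Half-life 0.313 d → k = ln 2 / 0.313 = 2.215 d⁻¹.
First-order decay: C = 18.75·exp(−k·t) = 18.75·0.9377 = 17.59 µg/L.

17.6 µg/L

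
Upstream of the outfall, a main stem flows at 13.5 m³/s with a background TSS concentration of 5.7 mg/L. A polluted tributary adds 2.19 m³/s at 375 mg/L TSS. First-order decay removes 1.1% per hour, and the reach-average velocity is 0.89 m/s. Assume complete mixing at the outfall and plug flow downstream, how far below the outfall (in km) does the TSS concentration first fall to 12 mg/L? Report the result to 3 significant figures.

453 km

Mass balance: C = (13.50·5.700 + 2.190·375.0) / 15.69 = 898.2/15.69 = 57.25 mg/L.
1.1%/h lost → k = −ln(1 − 0.011) = 0.01106 h⁻¹.
Set 57.25·exp(−k·t) = 12 → t = ln(57.25/12)/k = 508500 s = 141.3 h.
Distance = v·t = 0.89·508500 = 452600 m = 452.6 km.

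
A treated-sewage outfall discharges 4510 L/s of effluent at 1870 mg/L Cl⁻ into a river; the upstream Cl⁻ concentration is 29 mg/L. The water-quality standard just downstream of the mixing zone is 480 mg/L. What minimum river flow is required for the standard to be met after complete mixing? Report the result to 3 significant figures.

Set C_mix = 480: (Q·29.00 + 4510·1870) / (Q + 4510) = 480
→ Q = 4510·(1870 − 480)/(480 − 29.00) = 13900 L/s.

13900 L/s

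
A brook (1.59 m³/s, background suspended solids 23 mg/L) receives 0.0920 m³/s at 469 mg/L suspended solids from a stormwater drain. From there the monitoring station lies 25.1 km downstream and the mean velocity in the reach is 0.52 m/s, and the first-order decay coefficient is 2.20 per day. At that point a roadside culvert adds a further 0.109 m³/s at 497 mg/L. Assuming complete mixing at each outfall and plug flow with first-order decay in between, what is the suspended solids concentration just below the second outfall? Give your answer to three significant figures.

After mixing, C = (1.590·23.00 + 0.09200·469.0) / 1.682 = 79.72/1.682 = 47.39 mg/L; combined flow 1.682 m³/s.
Travel time t = 25.1·1000 / 0.52 = 48270 s = 13.41 h.
Applying C = C₀e^(−kt): 47.39 × 0.2926 = 13.87 mg/L.
Second outfall: C = (1.682·13.87 + 0.1090·497.0)/1.791 = 43.27 mg/L.

43.3 mg/L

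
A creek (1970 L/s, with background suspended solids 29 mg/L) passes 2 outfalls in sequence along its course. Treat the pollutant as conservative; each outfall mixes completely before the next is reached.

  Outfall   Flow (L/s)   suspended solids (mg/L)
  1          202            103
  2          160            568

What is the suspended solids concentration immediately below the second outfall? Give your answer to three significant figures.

Outfall 1: combined Q = 2172 L/s; C = (1970·29.00 + 202.0·103.0)/2172 = 35.88 mg/L.
Outfall 2: combined Q = 2332 L/s; C = (2172·35.88 + 160.0·568.0)/2332 = 72.39 mg/L.

72.4 mg/L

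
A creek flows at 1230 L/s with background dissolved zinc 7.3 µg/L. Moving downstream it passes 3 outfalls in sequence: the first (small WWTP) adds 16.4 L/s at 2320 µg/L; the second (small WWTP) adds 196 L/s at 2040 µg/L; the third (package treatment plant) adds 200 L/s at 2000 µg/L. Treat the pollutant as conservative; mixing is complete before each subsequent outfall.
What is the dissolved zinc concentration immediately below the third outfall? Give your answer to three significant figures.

After outfall 1: Q = 1230 + 16.40 = 1246 L/s; C = (1230·7.300 + 16.40·2320)/1246 = 37.73 µg/L.
After outfall 2: Q = 1246 + 196.0 = 1442 L/s; C = (1246·37.73 + 196.0·2040)/1442 = 309.8 µg/L.
After outfall 3: Q = 1442 + 200.0 = 1642 L/s; C = (1442·309.8 + 200.0·2000)/1642 = 515.6 µg/L.

516 µg/L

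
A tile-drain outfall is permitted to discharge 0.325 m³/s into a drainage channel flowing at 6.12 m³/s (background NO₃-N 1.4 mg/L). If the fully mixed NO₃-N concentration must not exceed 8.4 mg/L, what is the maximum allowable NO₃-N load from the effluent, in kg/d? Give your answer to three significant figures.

3940 kg/d

Mass balance at the limit: 6.120·1.400 + 0.3250·Cₑ = 6.445·8.4 → Cₑ = 140.2 mg/L.
Load = 0.3250 m³/s × 140.2 g/m³ × 86 400 s/d = 3937 kg/d.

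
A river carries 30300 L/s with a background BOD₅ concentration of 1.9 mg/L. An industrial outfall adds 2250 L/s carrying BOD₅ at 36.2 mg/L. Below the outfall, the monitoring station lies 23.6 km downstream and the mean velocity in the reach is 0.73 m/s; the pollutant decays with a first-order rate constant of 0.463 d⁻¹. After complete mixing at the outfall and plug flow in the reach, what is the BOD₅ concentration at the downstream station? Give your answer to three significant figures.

3.59 mg/L

Mass balance: C = (30300·1.900 + 2250·36.20) / 32550 = 139000/32550 = 4.271 mg/L.
Travel time t = 23.6·1000 / 0.73 = 32330 s = 8.980 h.
Decay over the reach: 4.271·exp(−kt) = 4.271·0.8409 = 3.592 mg/L.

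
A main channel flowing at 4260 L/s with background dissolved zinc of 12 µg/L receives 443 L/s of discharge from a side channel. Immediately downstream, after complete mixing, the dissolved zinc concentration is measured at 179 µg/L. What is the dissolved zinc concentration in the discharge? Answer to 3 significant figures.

Mass balance: 4260·12.00 + 443.0·Cₑ = 4703·179.0
→ Cₑ = (4703·179.0 − 4260·12.00) / 443.0 = 1785 µg/L.

1780 µg/L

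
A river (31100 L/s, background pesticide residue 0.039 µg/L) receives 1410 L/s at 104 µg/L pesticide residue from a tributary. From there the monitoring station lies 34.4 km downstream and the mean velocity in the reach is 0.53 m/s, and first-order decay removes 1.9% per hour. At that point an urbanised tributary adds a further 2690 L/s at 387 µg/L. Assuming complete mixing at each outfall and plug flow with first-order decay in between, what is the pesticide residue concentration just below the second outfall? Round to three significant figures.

32.5 µg/L

Mass balance: C = (31100·0.03900 + 1410·104.0) / 32510 = 147900/32510 = 4.548 µg/L; combined flow 32510 L/s.
Travel time t = 34.4·1000 / 0.53 = 64910 s = 18.03 h.
1.9%/h lost → k = −ln(1 − 0.019) = 0.01918 h⁻¹.
Decay over the reach: 4.548·exp(−kt) = 4.548·0.7076 = 3.218 µg/L.
At the second outfall, C = (32510·3.218 + 2690·387.0) / (32510 + 2690) = 32.55 µg/L.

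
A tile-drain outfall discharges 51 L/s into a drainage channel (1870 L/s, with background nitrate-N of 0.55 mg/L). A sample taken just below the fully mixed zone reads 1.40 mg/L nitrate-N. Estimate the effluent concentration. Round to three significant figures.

32.6 mg/L

Mass balance: 1870·0.5500 + 51.00·Cₑ = 1921·1.400
→ Cₑ = (1921·1.400 − 1870·0.5500) / 51.00 = 32.57 mg/L.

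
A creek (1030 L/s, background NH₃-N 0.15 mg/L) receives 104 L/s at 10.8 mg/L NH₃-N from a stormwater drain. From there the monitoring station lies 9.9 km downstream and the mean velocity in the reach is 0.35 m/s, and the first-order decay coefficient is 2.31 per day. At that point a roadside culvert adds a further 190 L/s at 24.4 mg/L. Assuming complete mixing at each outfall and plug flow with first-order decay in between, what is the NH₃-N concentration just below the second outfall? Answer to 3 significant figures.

3.95 mg/L

Flow-weighted average: C = (1030·0.1500 + 104.0·10.80) / 1134 = 1278/1134 = 1.127 mg/L; combined flow 1134 L/s.
Travel time t = 9.9·1000 / 0.35 = 28290 s = 7.857 h.
First-order decay: C = 1.127·exp(−k·t) = 1.127·0.4694 = 0.5289 mg/L.
Second outfall: C = (1134·0.5289 + 190.0·24.40)/1324 = 3.955 mg/L.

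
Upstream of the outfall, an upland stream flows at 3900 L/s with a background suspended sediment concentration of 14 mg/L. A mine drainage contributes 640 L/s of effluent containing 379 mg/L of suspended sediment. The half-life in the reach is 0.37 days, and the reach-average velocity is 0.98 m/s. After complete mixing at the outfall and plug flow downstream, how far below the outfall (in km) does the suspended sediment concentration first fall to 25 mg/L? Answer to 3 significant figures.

Flow-weighted average: C = (3900·14.00 + 640.0·379.0) / 4540 = 297200/4540 = 65.45 mg/L.
Half-life 0.37 d → k = ln 2 / 0.37 = 1.873 d⁻¹.
Set 65.45·exp(−k·t) = 25 → t = ln(65.45/25)/k = 44390 s = 12.33 h.
Distance = v·t = 0.98·44390 = 43500 m = 43.50 km.

43.5 km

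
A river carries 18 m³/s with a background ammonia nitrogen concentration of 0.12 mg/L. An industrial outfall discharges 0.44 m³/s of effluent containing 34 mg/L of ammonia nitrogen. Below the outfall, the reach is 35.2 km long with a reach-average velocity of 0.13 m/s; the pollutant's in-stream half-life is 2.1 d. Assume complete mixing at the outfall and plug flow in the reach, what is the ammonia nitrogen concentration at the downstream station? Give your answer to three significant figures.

After mixing, C = (18.00·0.1200 + 0.4400·34.00) / 18.44 = 17.12/18.44 = 0.9284 mg/L.
Travel time t = 35.2·1000 / 0.13 = 270800 s = 75.21 h.
Half-life 2.1 d → k = ln 2 / 2.1 = 0.3301 d⁻¹.
After decay, C = 0.9284 × e^(−kt) = 0.9284 × 0.3554 = 0.3300 mg/L.

0.330 mg/L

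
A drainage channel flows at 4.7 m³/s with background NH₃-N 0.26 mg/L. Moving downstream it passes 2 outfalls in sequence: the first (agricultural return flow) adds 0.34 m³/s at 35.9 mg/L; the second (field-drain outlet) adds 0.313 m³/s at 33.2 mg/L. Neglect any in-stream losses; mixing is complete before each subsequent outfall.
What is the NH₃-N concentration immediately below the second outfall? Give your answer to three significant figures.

After outfall 1: Q = 4.700 + 0.3400 = 5.040 m³/s; C = (4.700·0.2600 + 0.3400·35.90)/5.040 = 2.664 mg/L.
After outfall 2: Q = 5.040 + 0.3130 = 5.353 m³/s; C = (5.040·2.664 + 0.3130·33.20)/5.353 = 4.450 mg/L.

4.45 mg/L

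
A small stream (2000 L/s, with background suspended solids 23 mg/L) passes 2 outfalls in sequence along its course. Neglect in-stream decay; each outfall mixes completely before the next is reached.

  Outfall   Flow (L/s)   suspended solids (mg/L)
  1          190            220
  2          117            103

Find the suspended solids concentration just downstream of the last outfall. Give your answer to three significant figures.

43.3 mg/L

Below outfall 1: Q → 2190 L/s, C = (2000·23.00 + 190.0·220.0)/2190 = 40.09 mg/L.
Below outfall 2: Q → 2307 L/s, C = (2190·40.09 + 117.0·103.0)/2307 = 43.28 mg/L.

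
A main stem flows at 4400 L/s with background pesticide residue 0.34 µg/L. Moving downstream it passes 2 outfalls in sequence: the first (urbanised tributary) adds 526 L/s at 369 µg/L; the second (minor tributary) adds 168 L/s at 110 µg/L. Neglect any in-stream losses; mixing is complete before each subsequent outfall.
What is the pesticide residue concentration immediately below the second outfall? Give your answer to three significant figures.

42.0 µg/L

Below outfall 1: Q → 4926 L/s, C = (4400·0.3400 + 526.0·369.0)/4926 = 39.71 µg/L.
Below outfall 2: Q → 5094 L/s, C = (4926·39.71 + 168.0·110.0)/5094 = 42.02 µg/L.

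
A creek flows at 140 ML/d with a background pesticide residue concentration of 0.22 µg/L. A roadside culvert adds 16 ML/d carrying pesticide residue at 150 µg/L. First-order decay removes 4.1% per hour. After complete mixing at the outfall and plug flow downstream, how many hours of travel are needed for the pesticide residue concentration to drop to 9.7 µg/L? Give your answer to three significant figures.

After mixing, C = (140.0·0.2200 + 16.00·150.0) / 156.0 = 2431/156.0 = 15.58 µg/L.
4.1%/h lost → k = −ln(1 − 0.041) = 0.04186 h⁻¹.
15.58·exp(−k·t) = 9.7 → t = ln(15.58/9.7)/k = 40760 s = 11.32 h.

11.3 h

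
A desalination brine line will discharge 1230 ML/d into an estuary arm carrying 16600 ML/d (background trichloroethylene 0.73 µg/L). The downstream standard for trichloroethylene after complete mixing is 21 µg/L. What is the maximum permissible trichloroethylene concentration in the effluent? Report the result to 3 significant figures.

At the limit, (Qr·Cr + Qe·Cₑ)/(Qr + Qe) = 21:
Cₑ = (17830·21 − 16600·0.7300) / 1230 = 294.6 µg/L.

295 µg/L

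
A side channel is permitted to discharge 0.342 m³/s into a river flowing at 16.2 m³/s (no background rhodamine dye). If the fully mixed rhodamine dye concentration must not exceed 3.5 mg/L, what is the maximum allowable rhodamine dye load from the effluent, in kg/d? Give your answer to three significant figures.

Mass balance at the limit: 16.20·0 + 0.3420·Cₑ = 16.54·3.5 → Cₑ = 169.3 mg/L.
Load = 0.3420 m³/s × 169.3 g/m³ × 86 400 s/d = 5002 kg/d.

5000 kg/d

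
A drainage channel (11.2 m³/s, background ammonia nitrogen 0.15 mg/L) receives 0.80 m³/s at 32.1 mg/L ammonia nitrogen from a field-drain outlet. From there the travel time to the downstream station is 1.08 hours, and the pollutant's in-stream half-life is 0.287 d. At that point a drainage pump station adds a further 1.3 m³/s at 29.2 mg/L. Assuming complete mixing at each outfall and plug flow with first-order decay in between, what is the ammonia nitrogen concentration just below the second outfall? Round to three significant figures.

Mass balance: C = (11.20·0.1500 + 0.8000·32.10) / 12.00 = 27.36/12.00 = 2.280 mg/L; combined flow 12.00 m³/s.
Half-life 0.287 d → k = ln 2 / 0.287 = 2.415 d⁻¹.
Decay over the reach: 2.280·exp(−kt) = 2.280·0.8970 = 2.045 mg/L.
Second outfall: C = (12.00·2.045 + 1.300·29.20)/13.30 = 4.699 mg/L.

4.70 mg/L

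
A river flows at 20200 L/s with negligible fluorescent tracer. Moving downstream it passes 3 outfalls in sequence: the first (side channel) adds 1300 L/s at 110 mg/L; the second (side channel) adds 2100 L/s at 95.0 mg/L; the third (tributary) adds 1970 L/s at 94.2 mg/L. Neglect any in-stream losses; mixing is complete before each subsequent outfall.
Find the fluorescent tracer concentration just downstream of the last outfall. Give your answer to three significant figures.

After outfall 1: Q = 20200 + 1300 = 21500 L/s; C = (20200·0 + 1300·110.0)/21500 = 6.651 mg/L.
After outfall 2: Q = 21500 + 2100 = 23600 L/s; C = (21500·6.651 + 2100·95.00)/23600 = 14.51 mg/L.
After outfall 3: Q = 23600 + 1970 = 25570 L/s; C = (23600·14.51 + 1970·94.20)/25570 = 20.65 mg/L.

20.7 mg/L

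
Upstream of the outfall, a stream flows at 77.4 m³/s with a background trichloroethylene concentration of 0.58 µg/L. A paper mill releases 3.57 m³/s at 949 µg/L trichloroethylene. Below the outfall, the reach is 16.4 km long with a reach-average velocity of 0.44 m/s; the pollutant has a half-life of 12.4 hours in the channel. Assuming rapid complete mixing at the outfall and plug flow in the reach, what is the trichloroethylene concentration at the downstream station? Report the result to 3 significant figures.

23.8 µg/L

Mixed concentration C = ΣQC/ΣQ = (77.40·0.5800 + 3.570·949.0) / 80.97 = 3433/80.97 = 42.40 µg/L.
Travel time t = 16.4·1000 / 0.44 = 37270 s = 10.35 h.
Half-life 12.4 h → k = ln 2 / 12.4 = 0.05590 h⁻¹ = 1.342 d⁻¹.
Decay over the reach: 42.40·exp(−kt) = 42.40·0.5606 = 23.77 µg/L.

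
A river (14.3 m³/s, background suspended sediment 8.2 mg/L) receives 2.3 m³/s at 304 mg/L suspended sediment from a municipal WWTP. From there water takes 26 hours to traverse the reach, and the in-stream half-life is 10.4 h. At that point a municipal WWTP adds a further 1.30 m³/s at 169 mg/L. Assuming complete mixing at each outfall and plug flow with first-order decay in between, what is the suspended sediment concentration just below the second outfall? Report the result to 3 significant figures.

20.3 mg/L

Mass balance: C = (14.30·8.200 + 2.300·304.0) / 16.60 = 816.5/16.60 = 49.18 mg/L; combined flow 16.60 m³/s.
Half-life 10.4 h → k = ln 2 / 10.4 = 0.06665 h⁻¹ = 1.600 d⁻¹.
Applying C = C₀e^(−kt): 49.18 × 0.1768 = 8.695 mg/L.
At the second outfall, C = (16.60·8.695 + 1.300·169.0) / (16.60 + 1.300) = 20.34 mg/L.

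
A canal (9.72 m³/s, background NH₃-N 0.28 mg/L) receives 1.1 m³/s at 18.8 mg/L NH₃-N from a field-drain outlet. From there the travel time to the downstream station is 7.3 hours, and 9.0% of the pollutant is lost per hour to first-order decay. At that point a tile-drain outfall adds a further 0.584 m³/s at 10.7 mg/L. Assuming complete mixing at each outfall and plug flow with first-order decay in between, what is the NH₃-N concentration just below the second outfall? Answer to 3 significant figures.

Conservation of mass: C = (9.720·0.2800 + 1.100·18.80) / 10.82 = 23.40/10.82 = 2.163 mg/L; combined flow 10.82 m³/s.
9.0%/h lost → k = −ln(1 − 0.09) = 0.09431 h⁻¹.
After decay, C = 2.163 × e^(−kt) = 2.163 × 0.5023 = 1.086 mg/L.
Second outfall: C = (10.82·1.086 + 0.5840·10.70)/11.40 = 1.579 mg/L.

1.58 mg/L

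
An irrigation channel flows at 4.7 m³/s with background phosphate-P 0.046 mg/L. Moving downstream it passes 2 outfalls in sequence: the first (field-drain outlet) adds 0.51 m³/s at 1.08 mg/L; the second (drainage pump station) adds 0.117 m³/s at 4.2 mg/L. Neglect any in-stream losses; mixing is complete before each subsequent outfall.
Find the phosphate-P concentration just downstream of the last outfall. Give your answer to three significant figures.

0.236 mg/L

Below outfall 1: Q → 5.210 m³/s, C = (4.700·0.04600 + 0.5100·1.080)/5.210 = 0.1472 mg/L.
Below outfall 2: Q → 5.327 m³/s, C = (5.210·0.1472 + 0.1170·4.200)/5.327 = 0.2362 mg/L.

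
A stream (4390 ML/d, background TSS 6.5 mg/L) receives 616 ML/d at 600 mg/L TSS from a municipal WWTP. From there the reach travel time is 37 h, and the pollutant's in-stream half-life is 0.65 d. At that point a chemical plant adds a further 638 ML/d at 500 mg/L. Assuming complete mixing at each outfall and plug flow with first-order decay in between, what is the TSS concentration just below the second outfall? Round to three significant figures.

70.1 mg/L

Mixed concentration C = ΣQC/ΣQ = (4390·6.500 + 616.0·600.0) / 5006 = 398100/5006 = 79.53 mg/L; combined flow 5006 ML/d.
Half-life 0.65 d → k = ln 2 / 0.65 = 1.066 d⁻¹.
Decay over the reach: 79.53·exp(−kt) = 79.53·0.1932 = 15.37 mg/L.
Second outfall: C = (5006·15.37 + 638.0·500.0)/5644 = 70.15 mg/L.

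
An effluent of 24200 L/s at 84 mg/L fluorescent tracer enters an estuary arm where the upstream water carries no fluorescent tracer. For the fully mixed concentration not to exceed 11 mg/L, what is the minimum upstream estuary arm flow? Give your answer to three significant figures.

161000 L/s

Set C_mix = 11: (Q·0 + 24200·84.00) / (Q + 24200) = 11
→ Q = 24200·(84.00 − 11)/(11 − 0) = 160600 L/s.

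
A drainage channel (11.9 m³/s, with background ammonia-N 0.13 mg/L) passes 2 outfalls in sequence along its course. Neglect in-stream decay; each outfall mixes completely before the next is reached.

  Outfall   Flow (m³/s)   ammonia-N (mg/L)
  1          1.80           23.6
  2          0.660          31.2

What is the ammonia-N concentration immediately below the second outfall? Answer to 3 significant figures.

Below outfall 1: Q → 13.70 m³/s, C = (11.90·0.1300 + 1.800·23.60)/13.70 = 3.214 mg/L.
Below outfall 2: Q → 14.36 m³/s, C = (13.70·3.214 + 0.6600·31.20)/14.36 = 4.500 mg/L.

4.50 mg/L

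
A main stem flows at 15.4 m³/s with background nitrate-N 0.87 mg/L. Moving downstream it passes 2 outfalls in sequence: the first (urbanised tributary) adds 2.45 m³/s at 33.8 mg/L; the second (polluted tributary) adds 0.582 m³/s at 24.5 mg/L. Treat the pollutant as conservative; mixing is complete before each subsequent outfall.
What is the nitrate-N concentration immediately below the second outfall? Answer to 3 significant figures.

5.99 mg/L

Outfall 1: combined Q = 17.85 m³/s; C = (15.40·0.8700 + 2.450·33.80)/17.85 = 5.390 mg/L.
Outfall 2: combined Q = 18.43 m³/s; C = (17.85·5.390 + 0.5820·24.50)/18.43 = 5.993 mg/L.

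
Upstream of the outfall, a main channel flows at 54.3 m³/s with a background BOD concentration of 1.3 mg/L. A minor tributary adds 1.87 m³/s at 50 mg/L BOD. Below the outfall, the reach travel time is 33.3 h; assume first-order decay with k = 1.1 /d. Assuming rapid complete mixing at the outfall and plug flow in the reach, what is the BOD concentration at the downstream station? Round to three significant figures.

0.635 mg/L

Flow-weighted average: C = (54.30·1.300 + 1.870·50.00) / 56.17 = 164.1/56.17 = 2.921 mg/L.
Decay over the reach: 2.921·exp(−kt) = 2.921·0.2173 = 0.6349 mg/L.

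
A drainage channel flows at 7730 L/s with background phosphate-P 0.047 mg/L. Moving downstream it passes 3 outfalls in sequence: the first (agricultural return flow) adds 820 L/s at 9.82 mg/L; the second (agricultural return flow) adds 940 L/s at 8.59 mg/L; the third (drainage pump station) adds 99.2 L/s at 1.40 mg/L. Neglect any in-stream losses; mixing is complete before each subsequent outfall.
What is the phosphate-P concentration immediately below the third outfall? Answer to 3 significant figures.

After outfall 1: Q = 7730 + 820.0 = 8550 L/s; C = (7730·0.04700 + 820.0·9.820)/8550 = 0.9843 mg/L.
After outfall 2: Q = 8550 + 940.0 = 9490 L/s; C = (8550·0.9843 + 940.0·8.590)/9490 = 1.738 mg/L.
After outfall 3: Q = 9490 + 99.20 = 9589 L/s; C = (9490·1.738 + 99.20·1.400)/9589 = 1.734 mg/L.

1.73 mg/L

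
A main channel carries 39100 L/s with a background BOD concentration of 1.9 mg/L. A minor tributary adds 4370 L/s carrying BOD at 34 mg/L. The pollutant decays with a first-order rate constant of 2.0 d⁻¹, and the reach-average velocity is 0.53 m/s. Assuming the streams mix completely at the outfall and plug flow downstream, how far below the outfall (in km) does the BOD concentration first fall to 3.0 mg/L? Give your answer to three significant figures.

12.3 km

Conservation of mass: C = (39100·1.900 + 4370·34.00) / 43470 = 222900/43470 = 5.127 mg/L.
Set 5.127·exp(−k·t) = 3.0 → t = ln(5.127/3.0)/k = 23150 s = 6.431 h.
Distance = v·t = 0.53·23150 = 12270 m = 12.27 km.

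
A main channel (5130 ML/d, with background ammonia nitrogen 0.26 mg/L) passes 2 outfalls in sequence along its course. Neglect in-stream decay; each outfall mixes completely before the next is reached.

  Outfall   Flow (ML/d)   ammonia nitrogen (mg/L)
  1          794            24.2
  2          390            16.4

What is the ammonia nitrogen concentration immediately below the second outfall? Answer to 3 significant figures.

Outfall 1: combined Q = 5924 ML/d; C = (5130·0.2600 + 794.0·24.20)/5924 = 3.469 mg/L.
Outfall 2: combined Q = 6314 ML/d; C = (5924·3.469 + 390.0·16.40)/6314 = 4.267 mg/L.

4.27 mg/L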